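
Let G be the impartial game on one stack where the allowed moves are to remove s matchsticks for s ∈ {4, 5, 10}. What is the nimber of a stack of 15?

Compute g(0), g(1), … for moves {4, 5, 10}:
k:     0  1  2  3  4  5  6  7  8  9 10 11 12 13 14 15
g(k):  0  0  0  0  1  1  1  1  2  0  2  2  3  1  3  0
So g(15) = 0.

0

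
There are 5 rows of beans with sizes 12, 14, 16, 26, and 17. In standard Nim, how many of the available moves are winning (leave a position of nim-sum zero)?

3

Nim-sum: 12 ^ 14 ^ 16 ^ 26 ^ 17 = 25.
The overall nim-sum is X = 25. A row of size p has a winning move iff p XOR X < p (reduce it to p XOR X).
  12: 12 XOR 25 = 21 ≥ 12 — no move.
  14: 14 XOR 25 = 23 ≥ 14 — no move.
  16: 16 XOR 25 = 9 < 16 — winning move (to 9).
  26: 26 XOR 25 = 3 < 26 — winning move (to 3).
  17: 17 XOR 25 = 8 < 17 — winning move (to 8).
That gives 3 winning moves.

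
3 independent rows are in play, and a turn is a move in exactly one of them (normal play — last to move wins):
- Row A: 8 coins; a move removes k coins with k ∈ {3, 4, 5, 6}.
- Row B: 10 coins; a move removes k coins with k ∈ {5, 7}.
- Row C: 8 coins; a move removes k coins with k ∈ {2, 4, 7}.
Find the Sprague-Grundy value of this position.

Build the Grundy sequence for row A with g(k) = mex{g(k−s) : s ∈ {3, 4, 5, 6}, s ≤ k}:
k:     0  1  2  3  4  5  6  7  8
g(k):  0  0  0  1  1  1  2  2  2
So g(8) = 2.
For row B, compute g(0), g(1), … with moves {5, 7}:
g(0) = mex{} = 0
g(1) = mex{} = 0
g(2) = mex{} = 0
g(3) = mex{} = 0
g(4) = mex{} = 0
g(5) = mex{0} = 1
g(6) = mex{0} = 1
g(7) = mex{0} = 1
g(8) = mex{0} = 1
g(9) = mex{0} = 1
g(10) = mex{0,1} = 2
So g(10) = 2.
For row C, compute g(0), g(1), … with moves {2, 4, 7}:
g(0) = mex{} = 0
g(1) = mex{} = 0
g(2) = mex{0} = 1
g(3) = mex{0} = 1
g(4) = mex{0,1} = 2
g(5) = mex{0,1} = 2
g(6) = mex{1,2} = 0
g(7) = mex{0,1,2} = 3
g(8) = mex{0,2} = 1
So g(8) = 1.
The value of a disjunctive sum is the nim-sum of the parts.
Combined value = 2 ⊕ 2 ⊕ 1 = 1.

1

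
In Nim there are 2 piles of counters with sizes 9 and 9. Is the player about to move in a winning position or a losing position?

Losing position

In binary:
  1001  (9)
  1001  (9)
  ----
  0000  (0)
The nim-sum is 0, so this is a P-position: the player to move is in a losing position under optimal play.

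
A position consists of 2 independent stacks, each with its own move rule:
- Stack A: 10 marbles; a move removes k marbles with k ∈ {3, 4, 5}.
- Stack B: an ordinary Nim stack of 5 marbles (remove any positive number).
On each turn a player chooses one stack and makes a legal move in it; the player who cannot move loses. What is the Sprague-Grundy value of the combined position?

Grundy values for stack A (subtraction set {3, 4, 5}):
k:     0  1  2  3  4  5  6  7  8  9 10
g(k):  0  0  0  1  1  1  2  2  0  0  0
So g(10) = 0.
Stack B is a plain Nim stack of size 5, so its Grundy value is 5.
By the Sprague-Grundy theorem, the Grundy value of a sum of independent games is the XOR of the component values.
Combined value = 0 ⊕ 5 = 5.

5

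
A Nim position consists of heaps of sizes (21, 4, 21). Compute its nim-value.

4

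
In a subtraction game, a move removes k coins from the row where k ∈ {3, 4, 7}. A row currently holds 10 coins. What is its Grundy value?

0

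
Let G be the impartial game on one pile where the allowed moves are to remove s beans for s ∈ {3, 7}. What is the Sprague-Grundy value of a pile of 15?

1

Compute g(0), g(1), … for moves {3, 7}:
k:     0  1  2  3  4  5  6  7  8  9 10 11 12 13 14 15
g(k):  0  0  0  1  1  1  0  2  2  1  0  0  0  1  1  1
So g(15) = 1.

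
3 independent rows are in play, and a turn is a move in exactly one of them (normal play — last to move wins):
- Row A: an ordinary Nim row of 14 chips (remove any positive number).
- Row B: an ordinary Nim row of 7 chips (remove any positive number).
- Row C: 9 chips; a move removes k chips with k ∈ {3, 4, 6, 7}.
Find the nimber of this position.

Row A is a plain Nim row of size 14, so its Grundy value is 14.
Row B is a plain Nim row of size 7, so its Grundy value is 7.
Grundy values for row C (subtraction set {3, 4, 6, 7}):
k:     0  1  2  3  4  5  6  7  8  9
g(k):  0  0  0  1  1  1  2  2  2  3
So g(9) = 3.
By the Sprague-Grundy theorem, the Grundy value of a sum of independent games is the XOR of the component values.
Combined value = 14 ⊕ 7 ⊕ 3 = 10.

10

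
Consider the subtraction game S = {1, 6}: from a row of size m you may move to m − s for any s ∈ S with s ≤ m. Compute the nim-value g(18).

Build the Grundy sequence with g(k) = mex{g(k−s) : s ∈ {1, 6}, s ≤ k}:
k:     0  1  2  3  4  5  6  7  8  9 10 11 12 13 14 15 16 17 18
g(k):  0  1  0  1  0  1  2  0  1  0  1  0  1  2  0  1  0  1  0
So g(18) = 0.

0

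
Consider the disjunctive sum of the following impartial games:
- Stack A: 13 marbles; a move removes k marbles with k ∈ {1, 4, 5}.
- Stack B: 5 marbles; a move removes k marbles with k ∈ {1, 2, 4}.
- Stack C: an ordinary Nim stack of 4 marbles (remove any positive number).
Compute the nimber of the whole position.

For stack A, compute g(0), g(1), … with moves {1, 4, 5}:
g(0) = mex{} = 0
g(1) = mex{0} = 1
g(2) = mex{1} = 0
g(3) = mex{0} = 1
g(4) = mex{0,1} = 2
g(5) = mex{0,1,2} = 3
g(6) = mex{0,1,3} = 2
g(7) = mex{0,1,2} = 3
g(8) = mex{1,2,3} = 0
g(9) = mex{0,2,3} = 1
g(10) = mex{1,2,3} = 0
g(11) = mex{0,2,3} = 1
g(12) = mex{0,1,3} = 2
g(13) = mex{0,1,2} = 3
So g(13) = 3.
For stack B, compute g(0), g(1), … with moves {1, 2, 4}:
k:     0  1  2  3  4  5
g(k):  0  1  2  0  1  2
So g(5) = 2.
Stack C is a plain Nim stack of size 4, so its Grundy value is 4.
By the Sprague-Grundy theorem, the Grundy value of a sum of independent games is the XOR of the component values.
Combined value = 3 XOR 2 XOR 4 = 5.

5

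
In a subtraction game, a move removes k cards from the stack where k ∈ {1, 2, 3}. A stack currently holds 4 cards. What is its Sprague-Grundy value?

Build the Grundy sequence with g(k) = mex{g(k−s) : s ∈ {1, 2, 3}, s ≤ k}:
g(0) = mex{} = 0
g(1) = mex{0} = 1
g(2) = mex{0,1} = 2
g(3) = mex{0,1,2} = 3
g(4) = mex{1,2,3} = 0
So g(4) = 0.

0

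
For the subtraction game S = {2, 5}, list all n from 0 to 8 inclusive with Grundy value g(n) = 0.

0, 1, 4, 7, 8

Compute g(0), g(1), … for moves {2, 5}:
k:     0  1  2  3  4  5  6  7  8
g(k):  0  0  1  1  0  2  1  0  0
The P-positions (g = 0) in 0..8 are 0, 1, 4, 7, 8.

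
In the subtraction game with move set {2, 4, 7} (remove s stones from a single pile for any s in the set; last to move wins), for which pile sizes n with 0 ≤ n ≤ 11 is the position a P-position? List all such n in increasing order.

0, 1, 6, 9

Grundy values for subtraction set {2, 4, 7}:
g(0) = mex{} = 0
g(1) = mex{} = 0
g(2) = mex{0} = 1
g(3) = mex{0} = 1
g(4) = mex{0,1} = 2
g(5) = mex{0,1} = 2
g(6) = mex{1,2} = 0
g(7) = mex{0,1,2} = 3
g(8) = mex{0,2} = 1
g(9) = mex{1,2,3} = 0
g(10) = mex{0,1} = 2
g(11) = mex{0,2,3} = 1
The P-positions (g = 0) in 0..11 are 0, 1, 6, 9.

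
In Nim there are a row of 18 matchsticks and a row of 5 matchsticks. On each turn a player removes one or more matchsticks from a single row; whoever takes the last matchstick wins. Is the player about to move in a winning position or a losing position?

Winning position

In binary:
  10010  (18)
  00101  (5)
  -----
  10111  (23)
The nim-sum is 23 ≠ 0, so this is an N-position: the player to move can win.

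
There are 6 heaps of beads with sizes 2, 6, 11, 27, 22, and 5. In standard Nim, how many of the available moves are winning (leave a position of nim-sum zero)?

3

Nim-sum: 2 XOR 6 XOR 11 XOR 27 XOR 22 XOR 5 = 7.
The overall nim-sum is X = 7. A heap of size p has a winning move iff p XOR X < p (reduce it to p XOR X).
  2: 2 XOR 7 = 5 ≥ 2 — no move.
  6: 6 XOR 7 = 1 < 6 — winning move (to 1).
  11: 11 XOR 7 = 12 ≥ 11 — no move.
  27: 27 XOR 7 = 28 ≥ 27 — no move.
  22: 22 XOR 7 = 17 < 22 — winning move (to 17).
  5: 5 XOR 7 = 2 < 5 — winning move (to 2).
That gives 3 winning moves.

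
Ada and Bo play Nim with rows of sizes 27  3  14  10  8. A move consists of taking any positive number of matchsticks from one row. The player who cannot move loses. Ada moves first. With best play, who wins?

In binary:
  11011  (27)
  00011  (3)
  01110  (14)
  01010  (10)
  01000  (8)
  -----
  10100  (20)
The nim-sum is 20 ≠ 0, so this is an N-position: the player to move can win; Ada has a winning move.

Ada wins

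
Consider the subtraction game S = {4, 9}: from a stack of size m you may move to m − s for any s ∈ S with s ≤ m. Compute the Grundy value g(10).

Compute g(0), g(1), … for moves {4, 9}:
g(0) = mex{} = 0
g(1) = mex{} = 0
g(2) = mex{} = 0
g(3) = mex{} = 0
g(4) = mex{0} = 1
g(5) = mex{0} = 1
g(6) = mex{0} = 1
g(7) = mex{0} = 1
g(8) = mex{1} = 0
g(9) = mex{0,1} = 2
g(10) = mex{0,1} = 2
So g(10) = 2.

2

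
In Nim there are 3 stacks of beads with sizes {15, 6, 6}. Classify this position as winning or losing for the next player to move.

Winning position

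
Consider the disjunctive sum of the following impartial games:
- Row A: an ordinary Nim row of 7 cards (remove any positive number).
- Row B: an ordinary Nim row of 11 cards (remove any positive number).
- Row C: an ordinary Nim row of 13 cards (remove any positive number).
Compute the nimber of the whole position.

1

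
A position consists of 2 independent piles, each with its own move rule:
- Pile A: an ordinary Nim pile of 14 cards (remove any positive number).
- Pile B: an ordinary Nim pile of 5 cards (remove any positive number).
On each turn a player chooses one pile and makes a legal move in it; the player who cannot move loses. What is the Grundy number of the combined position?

11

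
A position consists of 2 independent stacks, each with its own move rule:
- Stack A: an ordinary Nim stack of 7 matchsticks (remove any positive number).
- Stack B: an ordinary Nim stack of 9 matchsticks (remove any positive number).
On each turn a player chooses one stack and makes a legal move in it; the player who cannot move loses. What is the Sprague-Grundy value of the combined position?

14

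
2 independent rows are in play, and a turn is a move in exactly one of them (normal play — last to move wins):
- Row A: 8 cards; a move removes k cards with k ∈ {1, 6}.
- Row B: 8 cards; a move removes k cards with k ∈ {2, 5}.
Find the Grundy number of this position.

1

Grundy values for row A (subtraction set {1, 6}):
k:     0  1  2  3  4  5  6  7  8
g(k):  0  1  0  1  0  1  2  0  1
So g(8) = 1.
Grundy values for row B (subtraction set {2, 5}):
g(0) = mex{} = 0
g(1) = mex{} = 0
g(2) = mex{0} = 1
g(3) = mex{0} = 1
g(4) = mex{1} = 0
g(5) = mex{0,1} = 2
g(6) = mex{0} = 1
g(7) = mex{1,2} = 0
g(8) = mex{1} = 0
So g(8) = 0.
By the Sprague-Grundy theorem, the Grundy value of a sum of independent games is the XOR of the component values.
Combined value = 1 ⊕ 0 = 1.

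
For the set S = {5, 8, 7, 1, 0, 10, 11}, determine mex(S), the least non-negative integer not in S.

The values 0, 1 are all present; 2 is the first non-negative integer missing from the set.

2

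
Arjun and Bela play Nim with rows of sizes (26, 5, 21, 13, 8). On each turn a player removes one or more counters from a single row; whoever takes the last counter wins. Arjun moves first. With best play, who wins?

Arjun wins

In binary:
  11010  (26)
  00101  (5)
  10101  (21)
  01101  (13)
  01000  (8)
  -----
  01111  (15)
The nim-sum is 15 ≠ 0, so this is an N-position: the player to move can win; Arjun has a winning move.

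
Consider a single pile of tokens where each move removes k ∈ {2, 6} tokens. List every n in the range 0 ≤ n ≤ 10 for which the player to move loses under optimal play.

0, 1, 4, 5, 8, 9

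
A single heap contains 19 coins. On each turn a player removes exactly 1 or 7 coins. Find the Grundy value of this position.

Compute g(0), g(1), … for moves {1, 7}:
k:     0  1  2  3  4  5  6  7  8  9 10 11 12 13 14 15 16 17 18 19
g(k):  0  1  0  1  0  1  0  1  0  1  0  1  0  1  0  1  0  1  0  1
So g(19) = 1.

1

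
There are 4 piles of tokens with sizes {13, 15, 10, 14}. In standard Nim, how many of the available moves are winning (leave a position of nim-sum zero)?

3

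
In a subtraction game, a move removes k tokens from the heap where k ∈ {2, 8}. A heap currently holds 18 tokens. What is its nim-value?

2

Build the Grundy sequence with g(k) = mex{g(k−s) : s ∈ {2, 8}, s ≤ k}:
k:     0  1  2  3  4  5  6  7  8  9 10 11 12 13 14 15 16 17 18
g(k):  0  0  1  1  0  0  1  1  2  2  0  0  1  1  0  0  1  1  2
So g(18) = 2.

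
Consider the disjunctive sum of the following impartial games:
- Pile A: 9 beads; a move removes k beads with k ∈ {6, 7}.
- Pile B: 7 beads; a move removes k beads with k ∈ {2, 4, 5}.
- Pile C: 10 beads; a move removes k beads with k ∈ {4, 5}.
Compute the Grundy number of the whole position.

For pile A, compute g(0), g(1), … with moves {6, 7}:
k:     0  1  2  3  4  5  6  7  8  9
g(k):  0  0  0  0  0  0  1  1  1  1
So g(9) = 1.
For pile B, compute g(0), g(1), … with moves {2, 4, 5}:
g(0) = mex{} = 0
g(1) = mex{} = 0
g(2) = mex{0} = 1
g(3) = mex{0} = 1
g(4) = mex{0,1} = 2
g(5) = mex{0,1} = 2
g(6) = mex{0,1,2} = 3
g(7) = mex{1,2} = 0
So g(7) = 0.
Build the Grundy sequence for pile C with g(k) = mex{g(k−s) : s ∈ {4, 5}, s ≤ k}:
g(0) = mex{} = 0
g(1) = mex{} = 0
g(2) = mex{} = 0
g(3) = mex{} = 0
g(4) = mex{0} = 1
g(5) = mex{0} = 1
g(6) = mex{0} = 1
g(7) = mex{0} = 1
g(8) = mex{0,1} = 2
g(9) = mex{1} = 0
g(10) = mex{1} = 0
So g(10) = 0.
The value of a disjunctive sum is the nim-sum of the parts.
Combined value = 1 XOR 0 XOR 0 = 1.

1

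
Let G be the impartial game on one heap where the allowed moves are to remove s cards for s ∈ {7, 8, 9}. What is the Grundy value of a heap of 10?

1

Build the Grundy sequence with g(k) = mex{g(k−s) : s ∈ {7, 8, 9}, s ≤ k}:
k:     0  1  2  3  4  5  6  7  8  9 10
g(k):  0  0  0  0  0  0  0  1  1  1  1
So g(10) = 1.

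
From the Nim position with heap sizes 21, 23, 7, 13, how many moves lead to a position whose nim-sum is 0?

Bitwise XOR of the heap sizes:
  10101  (21)
  10111  (23)
  00111  (7)
  01101  (13)
  -----
  01000  (8)
The overall nim-sum is X = 8. A heap of size p has a winning move iff p XOR X < p (reduce it to p XOR X).
  21: 21 XOR 8 = 29 ≥ 21 — no move.
  23: 23 XOR 8 = 31 ≥ 23 — no move.
  7: 7 XOR 8 = 15 ≥ 7 — no move.
  13: 13 XOR 8 = 5 < 13 — winning move (to 5).
That gives 1 winning move.

1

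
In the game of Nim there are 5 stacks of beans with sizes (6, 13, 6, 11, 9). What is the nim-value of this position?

Compute the nim-sum pairwise:
6 ^ 13 = 11
11 ^ 6 = 13
13 ^ 11 = 6
6 ^ 9 = 15

15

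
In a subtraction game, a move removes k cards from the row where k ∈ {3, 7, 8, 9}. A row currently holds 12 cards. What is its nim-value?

0

Build the Grundy sequence with g(k) = mex{g(k−s) : s ∈ {3, 7, 8, 9}, s ≤ k}:
g(0) = mex{} = 0
g(1) = mex{} = 0
g(2) = mex{} = 0
g(3) = mex{0} = 1
g(4) = mex{0} = 1
g(5) = mex{0} = 1
g(6) = mex{1} = 0
g(7) = mex{0,1} = 2
g(8) = mex{0,1} = 2
g(9) = mex{0} = 1
g(10) = mex{0,1,2} = 3
g(11) = mex{0,1,2} = 3
g(12) = mex{1} = 0
So g(12) = 0.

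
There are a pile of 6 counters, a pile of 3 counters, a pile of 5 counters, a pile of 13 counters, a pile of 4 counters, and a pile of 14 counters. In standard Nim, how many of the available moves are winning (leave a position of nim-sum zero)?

Nim-sum: 6 ⊕ 3 ⊕ 5 ⊕ 13 ⊕ 4 ⊕ 14 = 7.
The overall nim-sum is X = 7. A pile of size p has a winning move iff p XOR X < p (reduce it to p XOR X).
  6: 6 XOR 7 = 1 < 6 — winning move (to 1).
  3: 3 XOR 7 = 4 ≥ 3 — no move.
  5: 5 XOR 7 = 2 < 5 — winning move (to 2).
  13: 13 XOR 7 = 10 < 13 — winning move (to 10).
  4: 4 XOR 7 = 3 < 4 — winning move (to 3).
  14: 14 XOR 7 = 9 < 14 — winning move (to 9).
That gives 5 winning moves.

5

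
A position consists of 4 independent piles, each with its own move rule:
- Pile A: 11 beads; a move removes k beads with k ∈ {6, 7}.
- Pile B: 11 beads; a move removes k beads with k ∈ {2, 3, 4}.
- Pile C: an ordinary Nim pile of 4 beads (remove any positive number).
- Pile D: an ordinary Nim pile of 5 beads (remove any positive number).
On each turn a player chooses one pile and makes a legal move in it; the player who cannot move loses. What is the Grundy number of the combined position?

2

Grundy values for pile A (subtraction set {6, 7}):
g(0) = mex{} = 0
g(1) = mex{} = 0
g(2) = mex{} = 0
g(3) = mex{} = 0
g(4) = mex{} = 0
g(5) = mex{} = 0
g(6) = mex{0} = 1
g(7) = mex{0} = 1
g(8) = mex{0} = 1
g(9) = mex{0} = 1
g(10) = mex{0} = 1
g(11) = mex{0} = 1
So g(11) = 1.
Build the Grundy sequence for pile B with g(k) = mex{g(k−s) : s ∈ {2, 3, 4}, s ≤ k}:
k:     0  1  2  3  4  5  6  7  8  9 10 11
g(k):  0  0  1  1  2  2  0  0  1  1  2  2
So g(11) = 2.
Pile C is a plain Nim pile of size 4, so its Grundy value is 4.
Pile D is a plain Nim pile of size 5, so its Grundy value is 5.
By the Sprague-Grundy theorem, the Grundy value of a sum of independent games is the XOR of the component values.
Combined value = 1 ⊕ 2 ⊕ 4 ⊕ 5 = 2.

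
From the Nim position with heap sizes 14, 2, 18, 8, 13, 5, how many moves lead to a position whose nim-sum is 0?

1

Compute the nim-sum pairwise:
14 ⊕ 2 = 12
12 ⊕ 18 = 30
30 ⊕ 8 = 22
22 ⊕ 13 = 27
27 ⊕ 5 = 30
The overall nim-sum is X = 30. A heap of size p has a winning move iff p XOR X < p (reduce it to p XOR X).
  14: 14 XOR 30 = 16 ≥ 14 — no move.
  2: 2 XOR 30 = 28 ≥ 2 — no move.
  18: 18 XOR 30 = 12 < 18 — winning move (to 12).
  8: 8 XOR 30 = 22 ≥ 8 — no move.
  13: 13 XOR 30 = 19 ≥ 13 — no move.
  5: 5 XOR 30 = 27 ≥ 5 — no move.
That gives 1 winning move.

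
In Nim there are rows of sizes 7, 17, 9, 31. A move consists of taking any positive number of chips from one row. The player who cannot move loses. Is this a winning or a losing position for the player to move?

Write each in binary and XOR column by column:
  00111  (7)
  10001  (17)
  01001  (9)
  11111  (31)
  -----
  00000  (0)
The nim-sum is 0, so this is a P-position: the player to move is in a losing position under optimal play.

Losing position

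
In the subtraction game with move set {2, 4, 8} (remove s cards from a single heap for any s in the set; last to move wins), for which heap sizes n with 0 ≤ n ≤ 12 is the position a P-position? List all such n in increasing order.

Grundy values for subtraction set {2, 4, 8}:
g(0) = mex{} = 0
g(1) = mex{} = 0
g(2) = mex{0} = 1
g(3) = mex{0} = 1
g(4) = mex{0,1} = 2
g(5) = mex{0,1} = 2
g(6) = mex{1,2} = 0
g(7) = mex{1,2} = 0
g(8) = mex{0,2} = 1
g(9) = mex{0,2} = 1
g(10) = mex{0,1} = 2
g(11) = mex{0,1} = 2
g(12) = mex{1,2} = 0
The P-positions (g = 0) in 0..12 are 0, 1, 6, 7, 12.

0, 1, 6, 7, 12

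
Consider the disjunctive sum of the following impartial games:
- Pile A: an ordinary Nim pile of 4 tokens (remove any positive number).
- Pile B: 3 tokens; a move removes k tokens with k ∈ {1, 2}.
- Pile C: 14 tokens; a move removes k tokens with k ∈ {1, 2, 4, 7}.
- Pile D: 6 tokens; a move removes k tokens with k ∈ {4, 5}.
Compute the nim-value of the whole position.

7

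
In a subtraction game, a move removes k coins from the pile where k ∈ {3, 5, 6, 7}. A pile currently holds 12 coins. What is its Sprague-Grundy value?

0

Compute g(0), g(1), … for moves {3, 5, 6, 7}:
g(0) = mex{} = 0
g(1) = mex{} = 0
g(2) = mex{} = 0
g(3) = mex{0} = 1
g(4) = mex{0} = 1
g(5) = mex{0} = 1
g(6) = mex{0,1} = 2
g(7) = mex{0,1} = 2
g(8) = mex{0,1} = 2
g(9) = mex{0,1,2} = 3
g(10) = mex{1,2} = 0
g(11) = mex{1,2} = 0
g(12) = mex{1,2,3} = 0
So g(12) = 0.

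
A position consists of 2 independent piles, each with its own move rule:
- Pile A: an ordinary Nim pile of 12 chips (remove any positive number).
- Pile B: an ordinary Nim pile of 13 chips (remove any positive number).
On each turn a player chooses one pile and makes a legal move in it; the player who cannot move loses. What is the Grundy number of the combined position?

1

Pile A is a plain Nim pile of size 12, so its Grundy value is 12.
Pile B is a plain Nim pile of size 13, so its Grundy value is 13.
The value of a disjunctive sum is the nim-sum of the parts.
Combined value = 12 XOR 13 = 1.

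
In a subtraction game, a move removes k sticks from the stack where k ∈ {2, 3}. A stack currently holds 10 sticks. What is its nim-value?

0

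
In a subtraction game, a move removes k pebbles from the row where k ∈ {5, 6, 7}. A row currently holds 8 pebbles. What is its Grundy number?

1

Grundy values for subtraction set {5, 6, 7}:
k:     0  1  2  3  4  5  6  7  8
g(k):  0  0  0  0  0  1  1  1  1
So g(8) = 1.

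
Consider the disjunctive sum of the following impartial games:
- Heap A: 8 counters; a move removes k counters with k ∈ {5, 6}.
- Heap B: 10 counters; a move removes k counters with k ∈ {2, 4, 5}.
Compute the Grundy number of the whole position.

0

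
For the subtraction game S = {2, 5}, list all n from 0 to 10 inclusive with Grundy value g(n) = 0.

0, 1, 4, 7, 8

Grundy values for subtraction set {2, 5}:
g(0) = mex{} = 0
g(1) = mex{} = 0
g(2) = mex{0} = 1
g(3) = mex{0} = 1
g(4) = mex{1} = 0
g(5) = mex{0,1} = 2
g(6) = mex{0} = 1
g(7) = mex{1,2} = 0
g(8) = mex{1} = 0
g(9) = mex{0} = 1
g(10) = mex{0,2} = 1
The P-positions (g = 0) in 0..10 are 0, 1, 4, 7, 8.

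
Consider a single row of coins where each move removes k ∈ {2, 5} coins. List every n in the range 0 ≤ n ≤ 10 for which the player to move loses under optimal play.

0, 1, 4, 7, 8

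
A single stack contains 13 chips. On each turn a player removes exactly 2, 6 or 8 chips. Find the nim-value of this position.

2

Build the Grundy sequence with g(k) = mex{g(k−s) : s ∈ {2, 6, 8}, s ≤ k}:
g(0) = mex{} = 0
g(1) = mex{} = 0
g(2) = mex{0} = 1
g(3) = mex{0} = 1
g(4) = mex{1} = 0
g(5) = mex{1} = 0
g(6) = mex{0} = 1
g(7) = mex{0} = 1
g(8) = mex{0,1} = 2
g(9) = mex{0,1} = 2
g(10) = mex{0,1,2} = 3
g(11) = mex{0,1,2} = 3
g(12) = mex{0,1,3} = 2
g(13) = mex{0,1,3} = 2
So g(13) = 2.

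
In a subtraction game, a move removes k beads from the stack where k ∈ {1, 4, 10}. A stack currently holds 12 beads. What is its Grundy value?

3

Build the Grundy sequence with g(k) = mex{g(k−s) : s ∈ {1, 4, 10}, s ≤ k}:
k:     0  1  2  3  4  5  6  7  8  9 10 11 12
g(k):  0  1  0  1  2  0  1  0  1  2  3  2  3
So g(12) = 3.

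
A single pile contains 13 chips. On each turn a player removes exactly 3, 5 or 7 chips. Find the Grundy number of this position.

Compute g(0), g(1), … for moves {3, 5, 7}:
k:     0  1  2  3  4  5  6  7  8  9 10 11 12 13
g(k):  0  0  0  1  1  1  2  2  2  3  0  0  0  1
So g(13) = 1.

1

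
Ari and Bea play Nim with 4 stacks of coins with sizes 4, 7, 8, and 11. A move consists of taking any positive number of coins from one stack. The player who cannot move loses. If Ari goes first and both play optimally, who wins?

Bea wins

Bitwise XOR of the heap sizes:
  0100  (4)
  0111  (7)
  1000  (8)
  1011  (11)
  ----
  0000  (0)
The nim-sum is 0, so this is a P-position: the player to move is in a losing position under optimal play; Ari is about to move from it and so loses — Bea wins.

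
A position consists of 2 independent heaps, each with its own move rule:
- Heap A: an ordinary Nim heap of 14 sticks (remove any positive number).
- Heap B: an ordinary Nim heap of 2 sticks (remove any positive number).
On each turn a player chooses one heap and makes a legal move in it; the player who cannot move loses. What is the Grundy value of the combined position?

Heap A is a plain Nim heap of size 14, so its Grundy value is 14.
Heap B is a plain Nim heap of size 2, so its Grundy value is 2.
By the Sprague-Grundy theorem, the Grundy value of a sum of independent games is the XOR of the component values.
Combined value = 14 XOR 2 = 12.

12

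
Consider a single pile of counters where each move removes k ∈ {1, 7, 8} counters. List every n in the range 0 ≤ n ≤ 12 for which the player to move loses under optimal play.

Compute g(0), g(1), … for moves {1, 7, 8}:
k:     0  1  2  3  4  5  6  7  8  9 10 11 12
g(k):  0  1  0  1  0  1  0  1  2  3  2  3  2
The P-positions (g = 0) in 0..12 are 0, 2, 4, 6.

0, 2, 4, 6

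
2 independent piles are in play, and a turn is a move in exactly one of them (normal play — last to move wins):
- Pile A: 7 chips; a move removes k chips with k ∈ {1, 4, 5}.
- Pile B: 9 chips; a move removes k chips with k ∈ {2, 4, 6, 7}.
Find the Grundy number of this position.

Grundy values for pile A (subtraction set {1, 4, 5}):
k:     0  1  2  3  4  5  6  7
g(k):  0  1  0  1  2  3  2  3
So g(7) = 3.
Build the Grundy sequence for pile B with g(k) = mex{g(k−s) : s ∈ {2, 4, 6, 7}, s ≤ k}:
k:     0  1  2  3  4  5  6  7  8  9
g(k):  0  0  1  1  2  2  3  3  4  0
So g(9) = 0.
By the Sprague-Grundy theorem, the Grundy value of a sum of independent games is the XOR of the component values.
Combined value = 3 XOR 0 = 3.

3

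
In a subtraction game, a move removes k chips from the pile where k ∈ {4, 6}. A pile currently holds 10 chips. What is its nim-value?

Grundy values for subtraction set {4, 6}:
k:     0  1  2  3  4  5  6  7  8  9 10
g(k):  0  0  0  0  1  1  1  1  2  2  0
So g(10) = 0.

0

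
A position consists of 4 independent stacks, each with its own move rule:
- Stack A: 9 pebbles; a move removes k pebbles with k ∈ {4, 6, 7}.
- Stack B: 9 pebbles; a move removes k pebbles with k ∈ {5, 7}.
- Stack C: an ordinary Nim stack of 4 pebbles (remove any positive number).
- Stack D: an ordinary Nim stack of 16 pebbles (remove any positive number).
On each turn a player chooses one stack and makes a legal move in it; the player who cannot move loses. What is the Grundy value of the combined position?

Build the Grundy sequence for stack A with g(k) = mex{g(k−s) : s ∈ {4, 6, 7}, s ≤ k}:
g(0) = mex{} = 0
g(1) = mex{} = 0
g(2) = mex{} = 0
g(3) = mex{} = 0
g(4) = mex{0} = 1
g(5) = mex{0} = 1
g(6) = mex{0} = 1
g(7) = mex{0} = 1
g(8) = mex{0,1} = 2
g(9) = mex{0,1} = 2
So g(9) = 2.
For stack B, compute g(0), g(1), … with moves {5, 7}:
g(0) = mex{} = 0
g(1) = mex{} = 0
g(2) = mex{} = 0
g(3) = mex{} = 0
g(4) = mex{} = 0
g(5) = mex{0} = 1
g(6) = mex{0} = 1
g(7) = mex{0} = 1
g(8) = mex{0} = 1
g(9) = mex{0} = 1
So g(9) = 1.
Stack C is a plain Nim stack of size 4, so its Grundy value is 4.
Stack D is a plain Nim stack of size 16, so its Grundy value is 16.
The value of a disjunctive sum is the nim-sum of the parts.
Combined value = 2 XOR 1 XOR 4 XOR 16 = 23.

23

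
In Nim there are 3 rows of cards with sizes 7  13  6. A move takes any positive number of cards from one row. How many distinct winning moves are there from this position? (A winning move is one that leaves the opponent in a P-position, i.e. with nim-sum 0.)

In binary:
  0111  (7)
  1101  (13)
  0110  (6)
  ----
  1100  (12)
The overall nim-sum is X = 12. A row of size p has a winning move iff p XOR X < p (reduce it to p XOR X).
  7: 7 XOR 12 = 11 ≥ 7 — no move.
  13: 13 XOR 12 = 1 < 13 — winning move (to 1).
  6: 6 XOR 12 = 10 ≥ 6 — no move.
That gives 1 winning move.

1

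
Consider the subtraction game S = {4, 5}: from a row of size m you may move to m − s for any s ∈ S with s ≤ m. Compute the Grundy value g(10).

0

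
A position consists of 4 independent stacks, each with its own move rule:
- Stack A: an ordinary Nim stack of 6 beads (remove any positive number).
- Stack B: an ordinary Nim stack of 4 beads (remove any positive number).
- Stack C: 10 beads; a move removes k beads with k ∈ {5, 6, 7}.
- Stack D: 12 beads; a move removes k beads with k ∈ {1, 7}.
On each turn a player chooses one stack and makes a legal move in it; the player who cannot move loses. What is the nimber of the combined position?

0

Stack A is a plain Nim stack of size 6, so its Grundy value is 6.
Stack B is a plain Nim stack of size 4, so its Grundy value is 4.
For stack C, compute g(0), g(1), … with moves {5, 6, 7}:
g(0) = mex{} = 0
g(1) = mex{} = 0
g(2) = mex{} = 0
g(3) = mex{} = 0
g(4) = mex{} = 0
g(5) = mex{0} = 1
g(6) = mex{0} = 1
g(7) = mex{0} = 1
g(8) = mex{0} = 1
g(9) = mex{0} = 1
g(10) = mex{0,1} = 2
So g(10) = 2.
Grundy values for stack D (subtraction set {1, 7}):
k:     0  1  2  3  4  5  6  7  8  9 10 11 12
g(k):  0  1  0  1  0  1  0  1  0  1  0  1  0
So g(12) = 0.
The value of a disjunctive sum is the nim-sum of the parts.
Combined value = 6 ⊕ 4 ⊕ 2 ⊕ 0 = 0.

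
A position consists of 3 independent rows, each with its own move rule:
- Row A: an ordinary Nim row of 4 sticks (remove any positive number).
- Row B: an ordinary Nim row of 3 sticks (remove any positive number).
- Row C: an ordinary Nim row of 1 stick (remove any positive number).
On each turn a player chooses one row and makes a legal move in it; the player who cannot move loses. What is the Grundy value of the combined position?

6

Row A is a plain Nim row of size 4, so its Grundy value is 4.
Row B is a plain Nim row of size 3, so its Grundy value is 3.
Row C is a plain Nim row of size 1, so its Grundy value is 1.
The value of a disjunctive sum is the nim-sum of the parts.
Combined value = 4 XOR 3 XOR 1 = 6.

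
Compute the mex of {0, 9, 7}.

1

0 is in the set but 1 is not, so the mex is 1.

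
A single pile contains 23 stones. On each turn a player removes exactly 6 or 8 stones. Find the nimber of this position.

Compute g(0), g(1), … for moves {6, 8}:
k:     0  1  2  3  4  5  6  7  8  9 10 11 12 13 14 15 16 17 18 19 20 21 22 23
g(k):  0  0  0  0  0  0  1  1  1  1  1  1  2  2  0  0  0  0  0  0  1  1  1  1
So g(23) = 1.

1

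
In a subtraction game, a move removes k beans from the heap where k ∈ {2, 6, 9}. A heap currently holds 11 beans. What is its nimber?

3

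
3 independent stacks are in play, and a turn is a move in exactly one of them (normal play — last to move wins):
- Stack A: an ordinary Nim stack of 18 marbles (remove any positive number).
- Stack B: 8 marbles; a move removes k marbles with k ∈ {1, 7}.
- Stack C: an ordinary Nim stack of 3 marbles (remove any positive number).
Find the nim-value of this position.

Stack A is a plain Nim stack of size 18, so its Grundy value is 18.
For stack B, compute g(0), g(1), … with moves {1, 7}:
k:     0  1  2  3  4  5  6  7  8
g(k):  0  1  0  1  0  1  0  1  0
So g(8) = 0.
Stack C is a plain Nim stack of size 3, so its Grundy value is 3.
The value of a disjunctive sum is the nim-sum of the parts.
Combined value = 18 XOR 0 XOR 3 = 17.

17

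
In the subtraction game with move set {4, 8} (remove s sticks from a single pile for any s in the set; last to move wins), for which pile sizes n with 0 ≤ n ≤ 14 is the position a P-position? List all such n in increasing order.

0, 1, 2, 3, 12, 13, 14

Grundy values for subtraction set {4, 8}:
k:     0  1  2  3  4  5  6  7  8  9 10 11 12 13 14
g(k):  0  0  0  0  1  1  1  1  2  2  2  2  0  0  0
The P-positions (g = 0) in 0..14 are 0, 1, 2, 3, 12, 13, 14.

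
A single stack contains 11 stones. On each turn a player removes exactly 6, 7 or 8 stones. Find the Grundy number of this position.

Grundy values for subtraction set {6, 7, 8}:
g(0) = mex{} = 0
g(1) = mex{} = 0
g(2) = mex{} = 0
g(3) = mex{} = 0
g(4) = mex{} = 0
g(5) = mex{} = 0
g(6) = mex{0} = 1
g(7) = mex{0} = 1
g(8) = mex{0} = 1
g(9) = mex{0} = 1
g(10) = mex{0} = 1
g(11) = mex{0} = 1
So g(11) = 1.

1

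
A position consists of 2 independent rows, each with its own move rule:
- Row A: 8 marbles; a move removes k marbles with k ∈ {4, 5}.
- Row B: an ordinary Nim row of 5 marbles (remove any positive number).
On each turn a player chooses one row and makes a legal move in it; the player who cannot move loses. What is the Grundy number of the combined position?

Build the Grundy sequence for row A with g(k) = mex{g(k−s) : s ∈ {4, 5}, s ≤ k}:
k:     0  1  2  3  4  5  6  7  8
g(k):  0  0  0  0  1  1  1  1  2
So g(8) = 2.
Row B is a plain Nim row of size 5, so its Grundy value is 5.
By the Sprague-Grundy theorem, the Grundy value of a sum of independent games is the XOR of the component values.
Combined value = 2 ⊕ 5 = 7.

7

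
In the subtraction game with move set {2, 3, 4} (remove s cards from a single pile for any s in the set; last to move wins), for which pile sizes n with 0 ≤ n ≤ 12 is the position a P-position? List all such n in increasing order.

Build the Grundy sequence with g(k) = mex{g(k−s) : s ∈ {2, 3, 4}, s ≤ k}:
k:     0  1  2  3  4  5  6  7  8  9 10 11 12
g(k):  0  0  1  1  2  2  0  0  1  1  2  2  0
The P-positions (g = 0) in 0..12 are 0, 1, 6, 7, 12.

0, 1, 6, 7, 12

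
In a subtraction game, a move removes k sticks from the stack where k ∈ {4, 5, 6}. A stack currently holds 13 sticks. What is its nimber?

Compute g(0), g(1), … for moves {4, 5, 6}:
g(0) = mex{} = 0
g(1) = mex{} = 0
g(2) = mex{} = 0
g(3) = mex{} = 0
g(4) = mex{0} = 1
g(5) = mex{0} = 1
g(6) = mex{0} = 1
g(7) = mex{0} = 1
g(8) = mex{0,1} = 2
g(9) = mex{0,1} = 2
g(10) = mex{1} = 0
g(11) = mex{1} = 0
g(12) = mex{1,2} = 0
g(13) = mex{1,2} = 0
So g(13) = 0.

0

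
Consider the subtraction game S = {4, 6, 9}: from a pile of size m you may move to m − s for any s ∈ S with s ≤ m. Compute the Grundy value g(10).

Build the Grundy sequence with g(k) = mex{g(k−s) : s ∈ {4, 6, 9}, s ≤ k}:
k:     0  1  2  3  4  5  6  7  8  9 10
g(k):  0  0  0  0  1  1  1  1  2  2  2
So g(10) = 2.

2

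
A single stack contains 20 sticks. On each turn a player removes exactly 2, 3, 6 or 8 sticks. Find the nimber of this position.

Build the Grundy sequence with g(k) = mex{g(k−s) : s ∈ {2, 3, 6, 8}, s ≤ k}:
k:     0  1  2  3  4  5  6  7  8  9 10 11 12 13 14 15 16 17 18 19 20
g(k):  0  0  1  1  2  0  3  1  2  2  0  3  1  2  0  0  1  1  2  0  3
So g(20) = 3.

3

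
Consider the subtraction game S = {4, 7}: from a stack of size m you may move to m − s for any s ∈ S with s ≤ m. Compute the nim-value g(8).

2

Grundy values for subtraction set {4, 7}:
k:     0  1  2  3  4  5  6  7  8
g(k):  0  0  0  0  1  1  1  1  2
So g(8) = 2.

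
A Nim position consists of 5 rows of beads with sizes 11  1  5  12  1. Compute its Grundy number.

2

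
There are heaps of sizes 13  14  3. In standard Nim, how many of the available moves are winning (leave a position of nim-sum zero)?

0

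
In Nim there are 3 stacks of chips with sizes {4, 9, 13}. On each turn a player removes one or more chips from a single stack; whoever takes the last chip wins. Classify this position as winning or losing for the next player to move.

Bitwise XOR of the heap sizes:
  0100  (4)
  1001  (9)
  1101  (13)
  ----
  0000  (0)
The nim-sum is 0, so this is a P-position: the player to move is in a losing position under optimal play.

Losing position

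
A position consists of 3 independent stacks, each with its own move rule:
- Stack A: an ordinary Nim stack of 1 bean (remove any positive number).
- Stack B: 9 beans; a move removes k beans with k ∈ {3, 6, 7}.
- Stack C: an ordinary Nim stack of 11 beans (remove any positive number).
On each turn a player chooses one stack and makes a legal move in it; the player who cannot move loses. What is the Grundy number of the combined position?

Stack A is a plain Nim stack of size 1, so its Grundy value is 1.
Grundy values for stack B (subtraction set {3, 6, 7}):
k:     0  1  2  3  4  5  6  7  8  9
g(k):  0  0  0  1  1  1  2  2  2  3
So g(9) = 3.
Stack C is a plain Nim stack of size 11, so its Grundy value is 11.
By the Sprague-Grundy theorem, the Grundy value of a sum of independent games is the XOR of the component values.
Combined value = 1 ⊕ 3 ⊕ 11 = 9.

9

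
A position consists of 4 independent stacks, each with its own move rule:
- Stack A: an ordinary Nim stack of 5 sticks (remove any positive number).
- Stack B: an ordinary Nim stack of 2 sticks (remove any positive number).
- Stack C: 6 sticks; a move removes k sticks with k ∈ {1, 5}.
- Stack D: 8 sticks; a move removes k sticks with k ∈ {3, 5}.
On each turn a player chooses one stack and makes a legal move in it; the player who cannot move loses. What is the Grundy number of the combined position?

Stack A is a plain Nim stack of size 5, so its Grundy value is 5.
Stack B is a plain Nim stack of size 2, so its Grundy value is 2.
Grundy values for stack C (subtraction set {1, 5}):
g(0) = mex{} = 0
g(1) = mex{0} = 1
g(2) = mex{1} = 0
g(3) = mex{0} = 1
g(4) = mex{1} = 0
g(5) = mex{0} = 1
g(6) = mex{1} = 0
So g(6) = 0.
Build the Grundy sequence for stack D with g(k) = mex{g(k−s) : s ∈ {3, 5}, s ≤ k}:
k:     0  1  2  3  4  5  6  7  8
g(k):  0  0  0  1  1  1  2  2  0
So g(8) = 0.
The value of a disjunctive sum is the nim-sum of the parts.
Combined value = 5 XOR 2 XOR 0 XOR 0 = 7.

7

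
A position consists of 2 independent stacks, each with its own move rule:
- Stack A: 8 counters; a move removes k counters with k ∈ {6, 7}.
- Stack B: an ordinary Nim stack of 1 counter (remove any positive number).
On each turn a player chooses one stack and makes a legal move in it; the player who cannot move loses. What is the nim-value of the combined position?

Build the Grundy sequence for stack A with g(k) = mex{g(k−s) : s ∈ {6, 7}, s ≤ k}:
k:     0  1  2  3  4  5  6  7  8
g(k):  0  0  0  0  0  0  1  1  1
So g(8) = 1.
Stack B is a plain Nim stack of size 1, so its Grundy value is 1.
The value of a disjunctive sum is the nim-sum of the parts.
Combined value = 1 ⊕ 1 = 0.

0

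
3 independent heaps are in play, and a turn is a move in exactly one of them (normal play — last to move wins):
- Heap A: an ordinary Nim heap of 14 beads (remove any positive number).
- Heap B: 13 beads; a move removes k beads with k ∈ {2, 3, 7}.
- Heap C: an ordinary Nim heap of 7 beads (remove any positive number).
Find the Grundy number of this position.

Heap A is a plain Nim heap of size 14, so its Grundy value is 14.
For heap B, compute g(0), g(1), … with moves {2, 3, 7}:
g(0) = mex{} = 0
g(1) = mex{} = 0
g(2) = mex{0} = 1
g(3) = mex{0} = 1
g(4) = mex{0,1} = 2
g(5) = mex{1} = 0
g(6) = mex{1,2} = 0
g(7) = mex{0,2} = 1
g(8) = mex{0} = 1
g(9) = mex{0,1} = 2
g(10) = mex{1} = 0
g(11) = mex{1,2} = 0
g(12) = mex{0,2} = 1
g(13) = mex{0} = 1
So g(13) = 1.
Heap C is a plain Nim heap of size 7, so its Grundy value is 7.
The value of a disjunctive sum is the nim-sum of the parts.
Combined value = 14 XOR 1 XOR 7 = 8.

8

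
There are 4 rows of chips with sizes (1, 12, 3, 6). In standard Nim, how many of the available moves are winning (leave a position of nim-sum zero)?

1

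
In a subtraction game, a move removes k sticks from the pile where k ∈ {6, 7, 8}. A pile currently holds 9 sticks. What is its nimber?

1

Grundy values for subtraction set {6, 7, 8}:
g(0) = mex{} = 0
g(1) = mex{} = 0
g(2) = mex{} = 0
g(3) = mex{} = 0
g(4) = mex{} = 0
g(5) = mex{} = 0
g(6) = mex{0} = 1
g(7) = mex{0} = 1
g(8) = mex{0} = 1
g(9) = mex{0} = 1
So g(9) = 1.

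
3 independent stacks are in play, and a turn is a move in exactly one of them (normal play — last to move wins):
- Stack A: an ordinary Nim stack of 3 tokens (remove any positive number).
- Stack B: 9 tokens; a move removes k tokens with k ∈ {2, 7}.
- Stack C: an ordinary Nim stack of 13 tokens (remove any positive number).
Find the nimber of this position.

Stack A is a plain Nim stack of size 3, so its Grundy value is 3.
For stack B, compute g(0), g(1), … with moves {2, 7}:
g(0) = mex{} = 0
g(1) = mex{} = 0
g(2) = mex{0} = 1
g(3) = mex{0} = 1
g(4) = mex{1} = 0
g(5) = mex{1} = 0
g(6) = mex{0} = 1
g(7) = mex{0} = 1
g(8) = mex{0,1} = 2
g(9) = mex{1} = 0
So g(9) = 0.
Stack C is a plain Nim stack of size 13, so its Grundy value is 13.
By the Sprague-Grundy theorem, the Grundy value of a sum of independent games is the XOR of the component values.
Combined value = 3 ⊕ 0 ⊕ 13 = 14.

14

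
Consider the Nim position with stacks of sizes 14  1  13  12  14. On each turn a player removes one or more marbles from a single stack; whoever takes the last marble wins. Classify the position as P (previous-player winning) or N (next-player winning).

Compute the nim-sum pairwise:
14 XOR 1 = 15
15 XOR 13 = 2
2 XOR 12 = 14
14 XOR 14 = 0
The nim-sum is 0, so this is a P-position: the player to move is in a losing position under optimal play.

P-position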